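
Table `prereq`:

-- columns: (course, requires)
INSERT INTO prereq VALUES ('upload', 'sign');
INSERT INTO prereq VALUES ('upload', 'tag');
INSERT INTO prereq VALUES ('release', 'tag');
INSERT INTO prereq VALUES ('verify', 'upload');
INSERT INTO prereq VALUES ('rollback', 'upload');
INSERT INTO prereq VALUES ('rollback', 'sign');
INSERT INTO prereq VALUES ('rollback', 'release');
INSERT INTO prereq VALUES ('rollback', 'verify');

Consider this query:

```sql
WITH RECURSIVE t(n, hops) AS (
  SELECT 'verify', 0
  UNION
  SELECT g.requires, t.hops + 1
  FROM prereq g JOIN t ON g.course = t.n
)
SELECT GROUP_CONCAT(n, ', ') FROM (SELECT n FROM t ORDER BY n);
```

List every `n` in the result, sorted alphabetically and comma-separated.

sign, tag, upload, verify

Base: (verify, hops=0).
Iteration 1: edges from {verify} -> (upload, hops=1).
Iteration 2: edges from {upload} -> (sign, hops=2), (tag, hops=2).
Iteration 3: no outgoing edges from {sign,tag}; recursion stops.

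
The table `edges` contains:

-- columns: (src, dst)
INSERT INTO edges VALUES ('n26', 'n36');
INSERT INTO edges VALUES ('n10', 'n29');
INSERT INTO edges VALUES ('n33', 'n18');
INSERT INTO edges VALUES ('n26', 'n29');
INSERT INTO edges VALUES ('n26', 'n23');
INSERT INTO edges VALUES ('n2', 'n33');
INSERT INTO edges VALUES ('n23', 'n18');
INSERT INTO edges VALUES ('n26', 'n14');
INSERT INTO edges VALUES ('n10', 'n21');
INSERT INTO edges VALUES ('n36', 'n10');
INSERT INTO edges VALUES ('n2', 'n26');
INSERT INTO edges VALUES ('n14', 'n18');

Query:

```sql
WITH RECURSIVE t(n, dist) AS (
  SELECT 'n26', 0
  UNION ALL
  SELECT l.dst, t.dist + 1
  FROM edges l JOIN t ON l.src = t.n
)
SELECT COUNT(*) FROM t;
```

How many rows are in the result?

Base: (n26, dist=0).
Iteration 1: edges from {n26} -> (n14, dist=1), (n23, dist=1), (n29, dist=1), (n36, dist=1).
Iteration 2: edges from {n14,n23,n29,n36} -> (n10, dist=2), (n18, dist=2) x2. [UNION ALL keeps all 3 new rows, including repeats]
Iteration 3: edges from {n10,n18} -> (n21, dist=3), (n29, dist=3).
Iteration 4: no outgoing edges from {n21,n29}; recursion stops.
Total rows emitted: 10.

10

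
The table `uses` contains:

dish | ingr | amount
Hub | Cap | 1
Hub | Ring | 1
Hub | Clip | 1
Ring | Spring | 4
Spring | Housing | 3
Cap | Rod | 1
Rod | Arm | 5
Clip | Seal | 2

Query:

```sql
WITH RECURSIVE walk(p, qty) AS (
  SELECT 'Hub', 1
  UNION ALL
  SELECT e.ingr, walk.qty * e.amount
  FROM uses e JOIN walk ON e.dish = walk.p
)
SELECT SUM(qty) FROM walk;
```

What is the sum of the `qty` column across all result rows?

Base: (Hub, qty=1).
Iteration 1: components of {Hub} -> Cap = 1*1 = 1, Clip = 1*1 = 1, Ring = 1*1 = 1.
Iteration 2: components of {Cap,Clip,Ring} -> Rod = 1*1 = 1, Seal = 1*2 = 2, Spring = 1*4 = 4.
Iteration 3: components of {Rod,Seal,Spring} -> Arm = 1*5 = 5, Housing = 4*3 = 12.
Iteration 4: no further components; recursion stops.
SUM(qty) = 1 + 1 + 1 + 1 + 1 + 4 + 2 + 5 + 12 = 28.

28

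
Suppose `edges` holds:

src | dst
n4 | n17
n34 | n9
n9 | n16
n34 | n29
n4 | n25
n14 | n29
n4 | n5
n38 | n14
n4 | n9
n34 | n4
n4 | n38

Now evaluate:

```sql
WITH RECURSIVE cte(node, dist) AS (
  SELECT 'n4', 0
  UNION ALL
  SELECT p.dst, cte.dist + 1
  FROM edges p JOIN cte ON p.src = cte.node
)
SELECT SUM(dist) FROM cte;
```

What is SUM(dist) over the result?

12

Base: (n4, dist=0).
Iteration 1: edges from {n4} -> (n17, dist=1), (n25, dist=1), (n38, dist=1), (n5, dist=1), (n9, dist=1).
Iteration 2: edges from {n17,n25,n38,n5,n9} -> (n14, dist=2), (n16, dist=2).
Iteration 3: edges from {n14,n16} -> (n29, dist=3).
Iteration 4: no outgoing edges from {n29}; recursion stops.
SUM(dist) = 0 + 1 + 1 + 1 + 1 + 1 + 2 + 2 + 3 = 12.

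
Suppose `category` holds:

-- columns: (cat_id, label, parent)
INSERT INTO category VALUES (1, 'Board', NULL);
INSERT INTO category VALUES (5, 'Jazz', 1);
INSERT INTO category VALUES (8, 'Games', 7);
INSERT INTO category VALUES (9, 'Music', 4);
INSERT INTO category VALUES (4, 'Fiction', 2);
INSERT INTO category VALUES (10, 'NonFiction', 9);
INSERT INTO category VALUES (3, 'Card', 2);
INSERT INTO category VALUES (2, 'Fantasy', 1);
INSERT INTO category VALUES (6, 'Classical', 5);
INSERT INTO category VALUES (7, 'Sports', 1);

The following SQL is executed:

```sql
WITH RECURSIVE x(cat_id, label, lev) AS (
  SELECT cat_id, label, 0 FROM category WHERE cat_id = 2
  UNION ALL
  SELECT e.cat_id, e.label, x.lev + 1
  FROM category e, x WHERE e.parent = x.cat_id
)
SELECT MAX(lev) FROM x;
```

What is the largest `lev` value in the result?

Base: cat_id=2 (Fantasy) at lev 0.
Iteration 1: rows with parent in {2} -> Card (id 3, lev 1), Fiction (id 4, lev 1).
Iteration 2: rows with parent in {3,4} -> Music (id 9, lev 2).
Iteration 3: rows with parent in {9} -> NonFiction (id 10, lev 3).
Iteration 4: no rows with parent in {10}; recursion stops.
lev values: 0, 1, 1, 2, 3; the maximum is 3.

3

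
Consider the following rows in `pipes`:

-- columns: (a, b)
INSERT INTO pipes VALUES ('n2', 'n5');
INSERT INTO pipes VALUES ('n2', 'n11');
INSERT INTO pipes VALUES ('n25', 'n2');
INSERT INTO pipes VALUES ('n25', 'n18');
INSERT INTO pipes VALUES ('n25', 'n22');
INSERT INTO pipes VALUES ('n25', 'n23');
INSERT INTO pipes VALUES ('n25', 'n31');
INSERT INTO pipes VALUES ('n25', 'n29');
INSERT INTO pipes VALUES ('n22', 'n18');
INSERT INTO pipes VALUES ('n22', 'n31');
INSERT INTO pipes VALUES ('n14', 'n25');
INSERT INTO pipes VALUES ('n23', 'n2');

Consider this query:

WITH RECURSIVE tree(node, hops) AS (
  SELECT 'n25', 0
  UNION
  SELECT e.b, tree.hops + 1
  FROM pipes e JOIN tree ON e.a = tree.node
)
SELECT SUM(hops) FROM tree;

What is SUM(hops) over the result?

Base: (n25, hops=0).
Iteration 1: edges from {n25} -> (n18, hops=1), (n2, hops=1), (n22, hops=1), (n23, hops=1), (n29, hops=1), (n31, hops=1).
Iteration 2: edges from {n18,n2,n22,n23,n29,n31} -> (n11, hops=2), (n18, hops=2), (n2, hops=2), (n31, hops=2), (n5, hops=2).
Iteration 3: edges from {n11,n18,n2,n31,n5} -> (n11, hops=3), (n5, hops=3).
Iteration 4: no outgoing edges from {n11,n5}; recursion stops.
SUM(hops) = 0 + 1 + 1 + 1 + 1 + 1 + 1 + 2 + 2 + 2 + 2 + 2 + 3 + 3 = 22.

22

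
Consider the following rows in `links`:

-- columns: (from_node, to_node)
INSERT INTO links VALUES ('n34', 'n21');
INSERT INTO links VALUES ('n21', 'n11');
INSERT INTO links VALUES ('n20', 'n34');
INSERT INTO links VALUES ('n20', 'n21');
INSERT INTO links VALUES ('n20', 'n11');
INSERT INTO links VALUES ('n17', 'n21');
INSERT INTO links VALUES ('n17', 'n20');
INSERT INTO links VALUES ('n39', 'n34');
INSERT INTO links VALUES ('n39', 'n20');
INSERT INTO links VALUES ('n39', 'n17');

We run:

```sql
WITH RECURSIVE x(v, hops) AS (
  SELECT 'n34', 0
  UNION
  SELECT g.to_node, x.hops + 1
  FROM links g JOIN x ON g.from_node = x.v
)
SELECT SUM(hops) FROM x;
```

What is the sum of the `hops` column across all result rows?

3

Base: (n34, hops=0).
Iteration 1: edges from {n34} -> (n21, hops=1).
Iteration 2: edges from {n21} -> (n11, hops=2).
Iteration 3: no outgoing edges from {n11}; recursion stops.
SUM(hops) = 0 + 1 + 2 = 3.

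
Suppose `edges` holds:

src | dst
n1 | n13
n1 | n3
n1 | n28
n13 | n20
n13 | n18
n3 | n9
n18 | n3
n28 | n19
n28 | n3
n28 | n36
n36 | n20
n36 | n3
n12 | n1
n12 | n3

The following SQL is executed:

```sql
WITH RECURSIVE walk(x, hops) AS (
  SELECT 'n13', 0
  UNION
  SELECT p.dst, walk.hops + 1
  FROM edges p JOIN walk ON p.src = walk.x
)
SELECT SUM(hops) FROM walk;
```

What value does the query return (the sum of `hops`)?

7

Base: (n13, hops=0).
Iteration 1: edges from {n13} -> (n18, hops=1), (n20, hops=1).
Iteration 2: edges from {n18,n20} -> (n3, hops=2).
Iteration 3: edges from {n3} -> (n9, hops=3).
Iteration 4: no outgoing edges from {n9}; recursion stops.
SUM(hops) = 0 + 1 + 1 + 2 + 3 = 7.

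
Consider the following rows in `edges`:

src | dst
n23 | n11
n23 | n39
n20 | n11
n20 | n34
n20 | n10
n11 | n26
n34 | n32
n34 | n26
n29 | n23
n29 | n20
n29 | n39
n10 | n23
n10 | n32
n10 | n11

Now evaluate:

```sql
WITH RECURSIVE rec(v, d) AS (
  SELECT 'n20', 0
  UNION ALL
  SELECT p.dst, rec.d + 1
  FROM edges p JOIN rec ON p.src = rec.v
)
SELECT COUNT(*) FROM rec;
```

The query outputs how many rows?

14

Base: (n20, d=0).
Iteration 1: edges from {n20} -> (n10, d=1), (n11, d=1), (n34, d=1).
Iteration 2: edges from {n10,n11,n34} -> (n11, d=2), (n23, d=2), (n26, d=2) x2, (n32, d=2) x2. [UNION ALL keeps all 6 new rows, including repeats]
Iteration 3: edges from {n11,n23,n26,n32} -> (n11, d=3), (n26, d=3), (n39, d=3).
Iteration 4: edges from {n11,n26,n39} -> (n26, d=4).
Iteration 5: no outgoing edges from {n26}; recursion stops.
Total rows emitted: 14.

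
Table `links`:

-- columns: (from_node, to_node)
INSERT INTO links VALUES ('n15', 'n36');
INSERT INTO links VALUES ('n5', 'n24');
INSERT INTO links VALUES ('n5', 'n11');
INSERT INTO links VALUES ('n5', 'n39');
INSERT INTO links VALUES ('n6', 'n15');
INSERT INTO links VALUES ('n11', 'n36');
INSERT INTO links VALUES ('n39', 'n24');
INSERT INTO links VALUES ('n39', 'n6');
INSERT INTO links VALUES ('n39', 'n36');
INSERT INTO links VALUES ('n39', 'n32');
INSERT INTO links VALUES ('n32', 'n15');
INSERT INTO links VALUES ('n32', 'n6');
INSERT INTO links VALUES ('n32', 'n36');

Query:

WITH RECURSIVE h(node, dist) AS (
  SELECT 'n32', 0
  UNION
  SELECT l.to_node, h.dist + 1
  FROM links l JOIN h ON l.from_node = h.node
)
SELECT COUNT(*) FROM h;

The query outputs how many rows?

Base: (n32, dist=0).
Iteration 1: edges from {n32} -> (n15, dist=1), (n36, dist=1), (n6, dist=1).
Iteration 2: edges from {n15,n36,n6} -> (n15, dist=2), (n36, dist=2).
Iteration 3: edges from {n15,n36} -> (n36, dist=3).
Iteration 4: no outgoing edges from {n36}; recursion stops.
Total rows emitted: 7.

7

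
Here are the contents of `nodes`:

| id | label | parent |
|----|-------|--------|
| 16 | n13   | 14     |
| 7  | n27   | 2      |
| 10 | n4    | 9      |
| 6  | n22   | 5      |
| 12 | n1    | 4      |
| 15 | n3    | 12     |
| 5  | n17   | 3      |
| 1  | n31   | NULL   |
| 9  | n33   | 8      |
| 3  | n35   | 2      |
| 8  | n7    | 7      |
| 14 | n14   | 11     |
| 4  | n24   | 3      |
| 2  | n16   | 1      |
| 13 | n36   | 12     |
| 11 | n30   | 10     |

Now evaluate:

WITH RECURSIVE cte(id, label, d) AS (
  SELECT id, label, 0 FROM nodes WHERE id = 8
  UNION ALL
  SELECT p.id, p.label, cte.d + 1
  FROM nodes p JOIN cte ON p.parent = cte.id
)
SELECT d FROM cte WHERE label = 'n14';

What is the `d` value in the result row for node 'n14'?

4

Base: id=8 (n7) at d 0.
Iteration 1: rows with parent in {8} -> n33 (id 9, d 1).
Iteration 2: rows with parent in {9} -> n4 (id 10, d 2).
Iteration 3: rows with parent in {10} -> n30 (id 11, d 3).
Iteration 4: rows with parent in {11} -> n14 (id 14, d 4).
Iteration 5: rows with parent in {14} -> n13 (id 16, d 5).
Iteration 6: no rows with parent in {16}; recursion stops.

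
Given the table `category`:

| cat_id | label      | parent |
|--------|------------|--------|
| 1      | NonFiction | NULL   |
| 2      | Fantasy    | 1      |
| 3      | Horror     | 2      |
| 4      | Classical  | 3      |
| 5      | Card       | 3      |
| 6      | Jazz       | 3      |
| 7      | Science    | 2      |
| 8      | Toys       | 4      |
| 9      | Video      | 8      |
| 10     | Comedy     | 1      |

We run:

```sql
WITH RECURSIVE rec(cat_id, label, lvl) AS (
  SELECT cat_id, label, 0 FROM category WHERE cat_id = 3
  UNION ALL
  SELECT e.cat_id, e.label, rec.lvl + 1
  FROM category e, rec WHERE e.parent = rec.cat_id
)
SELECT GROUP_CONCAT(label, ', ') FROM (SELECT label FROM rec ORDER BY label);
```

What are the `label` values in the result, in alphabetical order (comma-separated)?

Card, Classical, Horror, Jazz, Toys, Video

Base: cat_id=3 (Horror) at lvl 0.
Iteration 1: rows with parent in {3} -> Classical (id 4, lvl 1), Card (id 5, lvl 1), Jazz (id 6, lvl 1).
Iteration 2: rows with parent in {4,5,6} -> Toys (id 8, lvl 2).
Iteration 3: rows with parent in {8} -> Video (id 9, lvl 3).
Iteration 4: no rows with parent in {9}; recursion stops.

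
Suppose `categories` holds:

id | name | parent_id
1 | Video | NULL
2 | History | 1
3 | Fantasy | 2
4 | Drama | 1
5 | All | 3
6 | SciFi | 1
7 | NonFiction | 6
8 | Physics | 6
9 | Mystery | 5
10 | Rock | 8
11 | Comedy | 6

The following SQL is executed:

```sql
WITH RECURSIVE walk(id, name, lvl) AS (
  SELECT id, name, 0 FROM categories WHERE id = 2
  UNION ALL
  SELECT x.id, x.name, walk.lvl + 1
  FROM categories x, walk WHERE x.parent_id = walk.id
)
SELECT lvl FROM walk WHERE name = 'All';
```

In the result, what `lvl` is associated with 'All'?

2

Base: id=2 (History) at lvl 0.
Iteration 1: rows with parent_id in {2} -> Fantasy (id 3, lvl 1).
Iteration 2: rows with parent_id in {3} -> All (id 5, lvl 2).
Iteration 3: rows with parent_id in {5} -> Mystery (id 9, lvl 3).
Iteration 4: no rows with parent_id in {9}; recursion stops.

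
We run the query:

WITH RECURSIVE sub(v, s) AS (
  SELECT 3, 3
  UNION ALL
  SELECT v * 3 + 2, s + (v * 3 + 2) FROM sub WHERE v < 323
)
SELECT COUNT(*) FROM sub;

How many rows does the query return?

5

Base: v=3, s=3.
Iteration 1: 3 < 323 holds -> v = 3 * 3 + 2 = 11, s = 3 + 11 = 14.
Iteration 2: 11 < 323 holds -> v = 11 * 3 + 2 = 35, s = 14 + 35 = 49.
Iteration 3: 35 < 323 holds -> v = 35 * 3 + 2 = 107, s = 49 + 107 = 156.
Iteration 4: 107 < 323 holds -> v = 107 * 3 + 2 = 323, s = 156 + 323 = 479.
Iteration 5: 323 < 323 fails; recursion stops.
Total rows emitted: 5.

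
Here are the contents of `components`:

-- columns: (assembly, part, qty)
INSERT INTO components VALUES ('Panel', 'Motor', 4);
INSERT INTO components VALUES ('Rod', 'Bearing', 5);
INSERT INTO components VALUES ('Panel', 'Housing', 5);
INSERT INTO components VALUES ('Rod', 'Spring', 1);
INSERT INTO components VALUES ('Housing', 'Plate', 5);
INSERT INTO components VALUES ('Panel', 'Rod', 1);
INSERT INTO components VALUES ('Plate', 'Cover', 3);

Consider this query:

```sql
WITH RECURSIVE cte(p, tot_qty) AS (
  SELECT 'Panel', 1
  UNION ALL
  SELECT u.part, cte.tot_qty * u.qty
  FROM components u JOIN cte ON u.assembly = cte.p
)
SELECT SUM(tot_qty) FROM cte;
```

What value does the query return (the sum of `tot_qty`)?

117

Base: (Panel, tot_qty=1).
Iteration 1: components of {Panel} -> Housing = 1*5 = 5, Motor = 1*4 = 4, Rod = 1*1 = 1.
Iteration 2: components of {Housing,Motor,Rod} -> Bearing = 1*5 = 5, Plate = 5*5 = 25, Spring = 1*1 = 1.
Iteration 3: components of {Bearing,Plate,Spring} -> Cover = 25*3 = 75.
Iteration 4: no further components; recursion stops.
SUM(tot_qty) = 1 + 1 + 5 + 4 + 5 + 1 + 25 + 75 = 117.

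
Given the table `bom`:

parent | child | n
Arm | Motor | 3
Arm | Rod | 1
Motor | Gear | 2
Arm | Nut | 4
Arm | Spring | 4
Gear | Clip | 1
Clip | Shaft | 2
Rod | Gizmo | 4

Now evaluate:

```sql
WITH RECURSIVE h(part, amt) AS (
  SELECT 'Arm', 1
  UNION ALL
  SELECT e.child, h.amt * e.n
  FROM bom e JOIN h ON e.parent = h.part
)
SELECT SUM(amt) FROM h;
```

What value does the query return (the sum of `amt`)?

Base: (Arm, amt=1).
Iteration 1: components of {Arm} -> Motor = 1*3 = 3, Nut = 1*4 = 4, Rod = 1*1 = 1, Spring = 1*4 = 4.
Iteration 2: components of {Motor,Nut,Rod,Spring} -> Gear = 3*2 = 6, Gizmo = 1*4 = 4.
Iteration 3: components of {Gear,Gizmo} -> Clip = 6*1 = 6.
Iteration 4: components of {Clip} -> Shaft = 6*2 = 12.
Iteration 5: no further components; recursion stops.
SUM(amt) = 1 + 3 + 1 + 4 + 4 + 6 + 4 + 6 + 12 = 41.

41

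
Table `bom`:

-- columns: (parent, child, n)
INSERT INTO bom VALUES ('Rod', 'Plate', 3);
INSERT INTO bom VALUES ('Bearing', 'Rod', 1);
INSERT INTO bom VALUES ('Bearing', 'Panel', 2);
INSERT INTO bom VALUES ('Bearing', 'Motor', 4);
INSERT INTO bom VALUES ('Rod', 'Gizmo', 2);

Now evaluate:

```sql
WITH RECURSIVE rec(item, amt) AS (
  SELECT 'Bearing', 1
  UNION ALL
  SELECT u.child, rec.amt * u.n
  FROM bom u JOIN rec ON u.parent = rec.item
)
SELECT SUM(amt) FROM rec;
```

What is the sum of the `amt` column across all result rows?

Base: (Bearing, amt=1).
Iteration 1: components of {Bearing} -> Motor = 1*4 = 4, Panel = 1*2 = 2, Rod = 1*1 = 1.
Iteration 2: components of {Motor,Panel,Rod} -> Gizmo = 1*2 = 2, Plate = 1*3 = 3.
Iteration 3: no further components; recursion stops.
SUM(amt) = 1 + 1 + 2 + 4 + 3 + 2 = 13.

13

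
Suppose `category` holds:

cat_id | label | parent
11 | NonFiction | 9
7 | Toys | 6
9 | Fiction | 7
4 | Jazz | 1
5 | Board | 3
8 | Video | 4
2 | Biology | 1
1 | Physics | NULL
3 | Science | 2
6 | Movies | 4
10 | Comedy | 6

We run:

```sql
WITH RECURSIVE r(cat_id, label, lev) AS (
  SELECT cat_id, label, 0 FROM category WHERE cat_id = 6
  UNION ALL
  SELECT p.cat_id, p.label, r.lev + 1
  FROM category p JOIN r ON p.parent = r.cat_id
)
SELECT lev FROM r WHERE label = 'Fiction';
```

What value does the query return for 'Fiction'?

Base: cat_id=6 (Movies) at lev 0.
Iteration 1: rows with parent in {6} -> Toys (id 7, lev 1), Comedy (id 10, lev 1).
Iteration 2: rows with parent in {7,10} -> Fiction (id 9, lev 2).
Iteration 3: rows with parent in {9} -> NonFiction (id 11, lev 3).
Iteration 4: no rows with parent in {11}; recursion stops.

2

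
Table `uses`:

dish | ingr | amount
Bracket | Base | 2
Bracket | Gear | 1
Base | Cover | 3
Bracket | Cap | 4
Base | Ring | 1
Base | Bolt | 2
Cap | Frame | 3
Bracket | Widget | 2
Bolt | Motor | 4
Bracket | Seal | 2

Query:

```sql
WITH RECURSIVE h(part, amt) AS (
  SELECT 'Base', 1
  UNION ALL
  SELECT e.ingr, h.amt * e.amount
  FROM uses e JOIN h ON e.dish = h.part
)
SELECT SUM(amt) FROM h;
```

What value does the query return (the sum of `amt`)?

Base: (Base, amt=1).
Iteration 1: components of {Base} -> Bolt = 1*2 = 2, Cover = 1*3 = 3, Ring = 1*1 = 1.
Iteration 2: components of {Bolt,Cover,Ring} -> Motor = 2*4 = 8.
Iteration 3: no further components; recursion stops.
SUM(amt) = 1 + 3 + 1 + 2 + 8 = 15.

15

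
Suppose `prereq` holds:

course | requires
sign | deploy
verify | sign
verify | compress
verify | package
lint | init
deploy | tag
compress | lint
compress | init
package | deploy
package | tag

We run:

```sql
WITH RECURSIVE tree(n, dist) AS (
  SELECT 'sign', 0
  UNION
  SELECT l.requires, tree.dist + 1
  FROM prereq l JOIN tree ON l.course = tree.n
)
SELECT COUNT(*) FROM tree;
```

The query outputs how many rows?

3

Base: (sign, dist=0).
Iteration 1: edges from {sign} -> (deploy, dist=1).
Iteration 2: edges from {deploy} -> (tag, dist=2).
Iteration 3: no outgoing edges from {tag}; recursion stops.
Total rows emitted: 3.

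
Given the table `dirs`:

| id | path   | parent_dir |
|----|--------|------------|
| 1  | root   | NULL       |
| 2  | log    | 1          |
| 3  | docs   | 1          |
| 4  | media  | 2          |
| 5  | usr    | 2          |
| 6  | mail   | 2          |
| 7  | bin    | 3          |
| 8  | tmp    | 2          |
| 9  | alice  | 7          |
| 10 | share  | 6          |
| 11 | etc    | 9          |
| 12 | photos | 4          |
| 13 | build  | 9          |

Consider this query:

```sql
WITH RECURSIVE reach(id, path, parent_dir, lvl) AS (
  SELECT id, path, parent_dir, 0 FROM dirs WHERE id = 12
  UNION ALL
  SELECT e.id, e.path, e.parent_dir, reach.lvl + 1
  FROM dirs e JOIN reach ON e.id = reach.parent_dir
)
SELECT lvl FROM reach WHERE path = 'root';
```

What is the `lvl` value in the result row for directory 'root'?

3

Base: id=12 (photos), parent_dir=4, lvl 0.
Iteration 1: join on id=4 -> media (id 4, parent_dir=2, lvl 1).
Iteration 2: join on id=2 -> log (id 2, parent_dir=1, lvl 2).
Iteration 3: join on id=1 -> root (id 1, parent_dir=NULL, lvl 3).
Iteration 4: parent_dir is NULL; no match; recursion stops.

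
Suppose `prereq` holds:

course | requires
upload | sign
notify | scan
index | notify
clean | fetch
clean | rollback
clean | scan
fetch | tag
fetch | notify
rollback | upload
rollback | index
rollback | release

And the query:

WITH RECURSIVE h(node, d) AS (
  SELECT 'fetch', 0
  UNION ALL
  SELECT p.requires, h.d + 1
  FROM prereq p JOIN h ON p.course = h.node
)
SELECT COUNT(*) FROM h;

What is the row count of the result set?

Base: (fetch, d=0).
Iteration 1: edges from {fetch} -> (notify, d=1), (tag, d=1).
Iteration 2: edges from {notify,tag} -> (scan, d=2).
Iteration 3: no outgoing edges from {scan}; recursion stops.
Total rows emitted: 4.

4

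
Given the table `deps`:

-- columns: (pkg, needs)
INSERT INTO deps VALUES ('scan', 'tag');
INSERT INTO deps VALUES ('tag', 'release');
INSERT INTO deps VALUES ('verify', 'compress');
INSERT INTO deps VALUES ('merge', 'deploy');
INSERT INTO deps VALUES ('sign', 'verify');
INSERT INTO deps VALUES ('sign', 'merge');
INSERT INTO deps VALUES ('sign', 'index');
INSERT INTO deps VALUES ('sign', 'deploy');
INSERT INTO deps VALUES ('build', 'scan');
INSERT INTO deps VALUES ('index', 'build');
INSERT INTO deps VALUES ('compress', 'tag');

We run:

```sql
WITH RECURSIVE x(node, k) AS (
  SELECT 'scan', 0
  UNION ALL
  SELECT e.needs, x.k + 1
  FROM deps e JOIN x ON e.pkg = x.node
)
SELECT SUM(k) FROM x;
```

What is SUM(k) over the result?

3

Base: (scan, k=0).
Iteration 1: edges from {scan} -> (tag, k=1).
Iteration 2: edges from {tag} -> (release, k=2).
Iteration 3: no outgoing edges from {release}; recursion stops.
SUM(k) = 0 + 1 + 2 = 3.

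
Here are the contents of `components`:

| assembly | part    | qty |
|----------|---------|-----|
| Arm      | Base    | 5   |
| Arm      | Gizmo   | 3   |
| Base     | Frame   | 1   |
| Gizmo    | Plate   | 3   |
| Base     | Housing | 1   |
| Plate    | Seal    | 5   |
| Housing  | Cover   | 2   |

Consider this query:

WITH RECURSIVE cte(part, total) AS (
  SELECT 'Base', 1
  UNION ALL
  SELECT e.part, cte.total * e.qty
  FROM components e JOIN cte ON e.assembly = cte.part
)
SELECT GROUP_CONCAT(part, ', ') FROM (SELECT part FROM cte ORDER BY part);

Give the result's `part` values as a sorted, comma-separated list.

Base: (Base, total=1).
Iteration 1: components of {Base} -> Frame = 1*1 = 1, Housing = 1*1 = 1.
Iteration 2: components of {Frame,Housing} -> Cover = 1*2 = 2.
Iteration 3: no further components; recursion stops.

Base, Cover, Frame, Housing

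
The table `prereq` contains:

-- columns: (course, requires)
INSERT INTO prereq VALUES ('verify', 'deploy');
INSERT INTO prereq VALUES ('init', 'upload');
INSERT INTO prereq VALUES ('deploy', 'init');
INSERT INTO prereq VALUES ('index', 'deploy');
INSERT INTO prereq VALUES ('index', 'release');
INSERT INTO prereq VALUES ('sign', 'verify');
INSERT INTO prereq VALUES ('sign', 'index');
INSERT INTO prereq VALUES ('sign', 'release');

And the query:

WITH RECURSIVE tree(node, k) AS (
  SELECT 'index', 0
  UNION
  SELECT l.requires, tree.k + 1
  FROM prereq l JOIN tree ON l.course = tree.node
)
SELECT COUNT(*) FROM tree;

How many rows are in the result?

5

Base: (index, k=0).
Iteration 1: edges from {index} -> (deploy, k=1), (release, k=1).
Iteration 2: edges from {deploy,release} -> (init, k=2).
Iteration 3: edges from {init} -> (upload, k=3).
Iteration 4: no outgoing edges from {upload}; recursion stops.
Total rows emitted: 5.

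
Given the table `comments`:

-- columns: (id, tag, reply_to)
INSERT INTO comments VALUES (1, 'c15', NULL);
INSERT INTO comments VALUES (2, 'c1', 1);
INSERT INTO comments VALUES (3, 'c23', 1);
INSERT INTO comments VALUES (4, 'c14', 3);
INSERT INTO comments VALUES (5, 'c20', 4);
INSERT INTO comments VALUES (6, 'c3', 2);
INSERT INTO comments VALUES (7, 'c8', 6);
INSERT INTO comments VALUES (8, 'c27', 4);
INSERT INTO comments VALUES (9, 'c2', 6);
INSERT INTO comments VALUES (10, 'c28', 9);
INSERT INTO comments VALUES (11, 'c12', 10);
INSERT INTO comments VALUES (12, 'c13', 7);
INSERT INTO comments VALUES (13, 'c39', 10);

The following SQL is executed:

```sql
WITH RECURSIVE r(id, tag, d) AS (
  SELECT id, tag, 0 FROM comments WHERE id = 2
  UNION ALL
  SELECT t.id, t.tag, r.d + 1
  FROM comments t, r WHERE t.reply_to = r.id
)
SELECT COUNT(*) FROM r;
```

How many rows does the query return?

8

Base: id=2 (c1) at d 0.
Iteration 1: rows with reply_to in {2} -> c3 (id 6, d 1).
Iteration 2: rows with reply_to in {6} -> c8 (id 7, d 2), c2 (id 9, d 2).
Iteration 3: rows with reply_to in {7,9} -> c28 (id 10, d 3), c13 (id 12, d 3).
Iteration 4: rows with reply_to in {10,12} -> c12 (id 11, d 4), c39 (id 13, d 4).
Iteration 5: no rows with reply_to in {11,13}; recursion stops.
Total rows emitted: 8.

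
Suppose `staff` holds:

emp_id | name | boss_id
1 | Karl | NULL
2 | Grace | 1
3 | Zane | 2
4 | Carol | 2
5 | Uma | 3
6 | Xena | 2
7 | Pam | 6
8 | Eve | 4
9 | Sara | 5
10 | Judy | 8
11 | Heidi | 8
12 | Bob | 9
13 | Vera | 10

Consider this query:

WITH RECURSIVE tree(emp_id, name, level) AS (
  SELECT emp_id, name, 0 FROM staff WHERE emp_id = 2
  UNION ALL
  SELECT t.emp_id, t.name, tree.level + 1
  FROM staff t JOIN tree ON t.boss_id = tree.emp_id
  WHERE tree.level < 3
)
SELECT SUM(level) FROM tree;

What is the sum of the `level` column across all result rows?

Base: emp_id=2 (Grace) at level 0.
Iteration 1: rows with boss_id in {2} -> Zane (id 3, level 1), Carol (id 4, level 1), Xena (id 6, level 1).
Iteration 2: rows with boss_id in {3,4,6} -> Uma (id 5, level 2), Pam (id 7, level 2), Eve (id 8, level 2).
Iteration 3: rows with boss_id in {5,7,8} -> Sara (id 9, level 3), Judy (id 10, level 3), Heidi (id 11, level 3).
Iteration 4: level < 3 fails for all current rows; recursion stops.
SUM(level) = 0 + 1 + 1 + 1 + 2 + 2 + 2 + 3 + 3 + 3 = 18.

18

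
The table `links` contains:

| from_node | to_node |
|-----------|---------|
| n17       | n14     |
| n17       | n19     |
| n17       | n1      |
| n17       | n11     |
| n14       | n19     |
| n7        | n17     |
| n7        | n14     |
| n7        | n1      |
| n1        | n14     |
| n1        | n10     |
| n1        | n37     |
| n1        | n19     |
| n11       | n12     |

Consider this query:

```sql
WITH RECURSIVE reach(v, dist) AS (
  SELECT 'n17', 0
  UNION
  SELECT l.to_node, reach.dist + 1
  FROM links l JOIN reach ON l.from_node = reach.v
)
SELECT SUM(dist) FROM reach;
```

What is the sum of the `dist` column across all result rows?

17

Base: (n17, dist=0).
Iteration 1: edges from {n17} -> (n1, dist=1), (n11, dist=1), (n14, dist=1), (n19, dist=1).
Iteration 2: edges from {n1,n11,n14,n19} -> (n10, dist=2), (n12, dist=2), (n14, dist=2), (n19, dist=2), (n37, dist=2). [UNION drops 1 duplicate row(s)]
Iteration 3: edges from {n10,n12,n14,n19,n37} -> (n19, dist=3).
Iteration 4: no outgoing edges from {n19}; recursion stops.
SUM(dist) = 0 + 1 + 1 + 1 + 1 + 2 + 2 + 2 + 2 + 2 + 3 = 17.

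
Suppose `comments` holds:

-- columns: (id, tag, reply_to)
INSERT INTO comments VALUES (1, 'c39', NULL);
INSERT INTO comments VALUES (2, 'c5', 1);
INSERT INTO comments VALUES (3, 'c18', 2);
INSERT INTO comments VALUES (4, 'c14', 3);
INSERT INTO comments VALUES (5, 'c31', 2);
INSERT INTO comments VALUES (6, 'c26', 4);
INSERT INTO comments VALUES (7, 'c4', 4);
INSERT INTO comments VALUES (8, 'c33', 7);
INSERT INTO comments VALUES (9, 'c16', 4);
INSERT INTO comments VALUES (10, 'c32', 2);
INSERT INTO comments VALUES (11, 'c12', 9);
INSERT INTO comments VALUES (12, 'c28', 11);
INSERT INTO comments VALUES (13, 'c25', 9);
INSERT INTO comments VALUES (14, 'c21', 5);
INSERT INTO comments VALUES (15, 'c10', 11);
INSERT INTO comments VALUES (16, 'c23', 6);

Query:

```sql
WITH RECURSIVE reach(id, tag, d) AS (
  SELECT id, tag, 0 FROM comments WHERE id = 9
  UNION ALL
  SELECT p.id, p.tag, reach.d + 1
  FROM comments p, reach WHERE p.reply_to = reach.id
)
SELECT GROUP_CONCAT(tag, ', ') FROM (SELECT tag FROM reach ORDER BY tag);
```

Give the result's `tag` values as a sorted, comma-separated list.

c10, c12, c16, c25, c28

Base: id=9 (c16) at d 0.
Iteration 1: rows with reply_to in {9} -> c12 (id 11, d 1), c25 (id 13, d 1).
Iteration 2: rows with reply_to in {11,13} -> c28 (id 12, d 2), c10 (id 15, d 2).
Iteration 3: no rows with reply_to in {12,15}; recursion stops.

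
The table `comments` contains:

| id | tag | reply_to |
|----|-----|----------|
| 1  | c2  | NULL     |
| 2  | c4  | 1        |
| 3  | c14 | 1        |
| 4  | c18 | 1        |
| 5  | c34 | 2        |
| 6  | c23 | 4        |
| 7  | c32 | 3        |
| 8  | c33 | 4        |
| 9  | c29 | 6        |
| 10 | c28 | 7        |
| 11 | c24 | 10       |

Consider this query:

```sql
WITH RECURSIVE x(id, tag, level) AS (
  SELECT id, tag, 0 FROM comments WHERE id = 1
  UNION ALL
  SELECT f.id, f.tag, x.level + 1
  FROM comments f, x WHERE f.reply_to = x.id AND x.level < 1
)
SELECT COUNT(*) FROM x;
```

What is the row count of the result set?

4

Base: id=1 (c2) at level 0.
Iteration 1: rows with reply_to in {1} -> c4 (id 2, level 1), c14 (id 3, level 1), c18 (id 4, level 1).
Iteration 2: level < 1 fails for all current rows; recursion stops.
Total rows emitted: 4.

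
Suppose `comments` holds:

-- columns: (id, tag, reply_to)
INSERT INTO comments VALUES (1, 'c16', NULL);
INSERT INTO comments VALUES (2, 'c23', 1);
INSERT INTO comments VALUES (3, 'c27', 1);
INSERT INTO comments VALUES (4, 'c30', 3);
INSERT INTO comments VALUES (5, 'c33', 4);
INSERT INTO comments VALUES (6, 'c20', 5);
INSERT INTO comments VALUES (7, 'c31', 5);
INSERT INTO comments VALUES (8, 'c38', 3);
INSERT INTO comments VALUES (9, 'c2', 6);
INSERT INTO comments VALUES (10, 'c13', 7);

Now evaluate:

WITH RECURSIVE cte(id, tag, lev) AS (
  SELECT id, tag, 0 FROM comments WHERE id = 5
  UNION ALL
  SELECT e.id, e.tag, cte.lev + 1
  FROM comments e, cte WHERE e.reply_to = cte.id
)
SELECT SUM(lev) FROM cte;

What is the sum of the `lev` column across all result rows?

6

Base: id=5 (c33) at lev 0.
Iteration 1: rows with reply_to in {5} -> c20 (id 6, lev 1), c31 (id 7, lev 1).
Iteration 2: rows with reply_to in {6,7} -> c2 (id 9, lev 2), c13 (id 10, lev 2).
Iteration 3: no rows with reply_to in {9,10}; recursion stops.
SUM(lev) = 0 + 1 + 1 + 2 + 2 = 6.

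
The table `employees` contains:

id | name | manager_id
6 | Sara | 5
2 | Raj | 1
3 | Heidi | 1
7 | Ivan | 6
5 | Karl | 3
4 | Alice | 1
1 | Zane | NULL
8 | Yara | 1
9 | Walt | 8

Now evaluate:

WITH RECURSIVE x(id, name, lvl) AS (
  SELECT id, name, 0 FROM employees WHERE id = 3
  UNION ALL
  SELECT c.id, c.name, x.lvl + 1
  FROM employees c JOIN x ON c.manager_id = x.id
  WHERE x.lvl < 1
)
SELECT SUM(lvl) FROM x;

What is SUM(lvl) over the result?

Base: id=3 (Heidi) at lvl 0.
Iteration 1: rows with manager_id in {3} -> Karl (id 5, lvl 1).
Iteration 2: lvl < 1 fails for all current rows; recursion stops.
SUM(lvl) = 0 + 1 = 1.

1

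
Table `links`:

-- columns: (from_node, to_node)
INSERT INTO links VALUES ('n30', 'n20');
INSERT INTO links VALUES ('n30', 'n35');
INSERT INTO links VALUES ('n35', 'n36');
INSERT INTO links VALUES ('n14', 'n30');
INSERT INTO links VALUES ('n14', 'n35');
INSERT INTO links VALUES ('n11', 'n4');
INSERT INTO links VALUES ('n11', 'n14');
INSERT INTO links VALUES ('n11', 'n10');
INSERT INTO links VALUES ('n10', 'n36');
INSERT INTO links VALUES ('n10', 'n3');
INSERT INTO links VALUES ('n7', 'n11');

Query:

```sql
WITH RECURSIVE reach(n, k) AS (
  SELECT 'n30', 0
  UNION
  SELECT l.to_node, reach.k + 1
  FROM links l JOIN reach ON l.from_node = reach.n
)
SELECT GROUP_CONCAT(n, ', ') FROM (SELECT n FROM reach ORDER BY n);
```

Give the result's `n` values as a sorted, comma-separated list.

n20, n30, n35, n36

Base: (n30, k=0).
Iteration 1: edges from {n30} -> (n20, k=1), (n35, k=1).
Iteration 2: edges from {n20,n35} -> (n36, k=2).
Iteration 3: no outgoing edges from {n36}; recursion stops.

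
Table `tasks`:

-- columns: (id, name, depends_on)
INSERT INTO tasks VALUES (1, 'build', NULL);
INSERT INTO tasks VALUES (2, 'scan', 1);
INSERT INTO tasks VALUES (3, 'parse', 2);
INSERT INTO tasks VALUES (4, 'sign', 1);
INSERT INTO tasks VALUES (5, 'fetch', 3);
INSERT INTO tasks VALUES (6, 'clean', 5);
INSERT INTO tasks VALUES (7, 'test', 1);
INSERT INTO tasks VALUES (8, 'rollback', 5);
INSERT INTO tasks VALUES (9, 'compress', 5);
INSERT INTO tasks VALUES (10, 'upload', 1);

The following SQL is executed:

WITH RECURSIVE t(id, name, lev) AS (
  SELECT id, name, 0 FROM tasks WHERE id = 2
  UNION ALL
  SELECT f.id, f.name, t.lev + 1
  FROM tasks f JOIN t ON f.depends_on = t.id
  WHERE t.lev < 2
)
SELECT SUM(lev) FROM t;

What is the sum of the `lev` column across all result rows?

3

Base: id=2 (scan) at lev 0.
Iteration 1: rows with depends_on in {2} -> parse (id 3, lev 1).
Iteration 2: rows with depends_on in {3} -> fetch (id 5, lev 2).
Iteration 3: lev < 2 fails for all current rows; recursion stops.
SUM(lev) = 0 + 1 + 2 = 3.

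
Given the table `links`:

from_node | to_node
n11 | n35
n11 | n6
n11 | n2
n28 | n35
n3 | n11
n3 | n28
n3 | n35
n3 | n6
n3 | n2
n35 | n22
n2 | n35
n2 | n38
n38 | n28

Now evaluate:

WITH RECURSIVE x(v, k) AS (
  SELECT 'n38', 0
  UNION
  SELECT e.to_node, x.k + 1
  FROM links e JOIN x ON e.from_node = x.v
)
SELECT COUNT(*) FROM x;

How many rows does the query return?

Base: (n38, k=0).
Iteration 1: edges from {n38} -> (n28, k=1).
Iteration 2: edges from {n28} -> (n35, k=2).
Iteration 3: edges from {n35} -> (n22, k=3).
Iteration 4: no outgoing edges from {n22}; recursion stops.
Total rows emitted: 4.

4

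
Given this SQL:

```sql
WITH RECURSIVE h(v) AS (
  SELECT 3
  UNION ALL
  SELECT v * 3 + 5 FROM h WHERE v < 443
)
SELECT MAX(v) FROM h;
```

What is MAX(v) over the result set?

Base: v=3.
Iteration 1: 3 < 443 holds -> v = 3 * 3 + 5 = 14.
Iteration 2: 14 < 443 holds -> v = 14 * 3 + 5 = 47.
Iteration 3: 47 < 443 holds -> v = 47 * 3 + 5 = 146.
Iteration 4: 146 < 443 holds -> v = 146 * 3 + 5 = 443.
Iteration 5: 443 < 443 fails; recursion stops.
v values: 3, 14, 47, 146, 443; the maximum is 443.

443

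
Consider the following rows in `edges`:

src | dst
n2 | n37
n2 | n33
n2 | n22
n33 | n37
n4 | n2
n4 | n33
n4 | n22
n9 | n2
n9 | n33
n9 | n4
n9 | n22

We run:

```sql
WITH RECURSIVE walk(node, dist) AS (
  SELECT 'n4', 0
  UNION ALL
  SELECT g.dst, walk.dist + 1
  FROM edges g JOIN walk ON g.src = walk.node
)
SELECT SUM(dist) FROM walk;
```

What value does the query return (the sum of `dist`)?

14

Base: (n4, dist=0).
Iteration 1: edges from {n4} -> (n2, dist=1), (n22, dist=1), (n33, dist=1).
Iteration 2: edges from {n2,n22,n33} -> (n22, dist=2), (n33, dist=2), (n37, dist=2) x2. [UNION ALL keeps all 4 new rows, including repeats]
Iteration 3: edges from {n22,n33,n37} -> (n37, dist=3).
Iteration 4: no outgoing edges from {n37}; recursion stops.
SUM(dist) = 0 + 1 + 1 + 1 + 2 + 2 + 2 + 2 + 3 = 14.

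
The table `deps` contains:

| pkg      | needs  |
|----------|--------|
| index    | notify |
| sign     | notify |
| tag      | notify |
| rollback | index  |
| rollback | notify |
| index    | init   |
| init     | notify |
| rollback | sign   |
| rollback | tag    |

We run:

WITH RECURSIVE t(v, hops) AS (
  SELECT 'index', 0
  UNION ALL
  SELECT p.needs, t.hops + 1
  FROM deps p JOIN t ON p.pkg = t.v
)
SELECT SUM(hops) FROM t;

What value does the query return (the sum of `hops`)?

4

Base: (index, hops=0).
Iteration 1: edges from {index} -> (init, hops=1), (notify, hops=1).
Iteration 2: edges from {init,notify} -> (notify, hops=2).
Iteration 3: no outgoing edges from {notify}; recursion stops.
SUM(hops) = 0 + 1 + 1 + 2 = 4.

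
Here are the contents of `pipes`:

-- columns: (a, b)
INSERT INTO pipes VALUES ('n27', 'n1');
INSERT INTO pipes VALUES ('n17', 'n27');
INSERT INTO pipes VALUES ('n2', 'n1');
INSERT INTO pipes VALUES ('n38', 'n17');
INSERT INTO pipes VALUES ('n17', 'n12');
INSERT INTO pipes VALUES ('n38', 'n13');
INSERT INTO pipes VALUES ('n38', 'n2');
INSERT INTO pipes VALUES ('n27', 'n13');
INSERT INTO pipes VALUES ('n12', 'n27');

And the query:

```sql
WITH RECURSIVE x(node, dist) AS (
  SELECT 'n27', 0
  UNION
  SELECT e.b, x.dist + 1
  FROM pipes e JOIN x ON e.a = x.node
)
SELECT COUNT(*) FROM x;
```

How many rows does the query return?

3

Base: (n27, dist=0).
Iteration 1: edges from {n27} -> (n1, dist=1), (n13, dist=1).
Iteration 2: no outgoing edges from {n1,n13}; recursion stops.
Total rows emitted: 3.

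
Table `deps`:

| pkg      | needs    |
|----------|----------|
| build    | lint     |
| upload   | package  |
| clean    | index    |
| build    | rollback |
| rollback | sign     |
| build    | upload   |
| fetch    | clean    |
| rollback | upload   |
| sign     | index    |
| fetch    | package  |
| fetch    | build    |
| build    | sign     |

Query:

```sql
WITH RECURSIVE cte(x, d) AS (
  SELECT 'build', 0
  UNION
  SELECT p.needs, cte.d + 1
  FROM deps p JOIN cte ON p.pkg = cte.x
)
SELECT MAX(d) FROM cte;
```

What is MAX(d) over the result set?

Base: (build, d=0).
Iteration 1: edges from {build} -> (lint, d=1), (rollback, d=1), (sign, d=1), (upload, d=1).
Iteration 2: edges from {lint,rollback,sign,upload} -> (index, d=2), (package, d=2), (sign, d=2), (upload, d=2).
Iteration 3: edges from {index,package,sign,upload} -> (index, d=3), (package, d=3).
Iteration 4: no outgoing edges from {index,package}; recursion stops.
d values: 0, 1, 1, 1, 1, 2, 2, 2, 2, 3, 3; the maximum is 3.

3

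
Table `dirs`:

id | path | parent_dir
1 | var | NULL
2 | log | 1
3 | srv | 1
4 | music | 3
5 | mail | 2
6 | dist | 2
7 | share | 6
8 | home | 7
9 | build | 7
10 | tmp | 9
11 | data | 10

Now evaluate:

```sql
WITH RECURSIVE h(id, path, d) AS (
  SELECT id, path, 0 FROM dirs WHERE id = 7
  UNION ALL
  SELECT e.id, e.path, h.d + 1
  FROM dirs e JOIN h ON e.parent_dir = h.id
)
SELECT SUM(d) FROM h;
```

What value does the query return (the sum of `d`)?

7

Base: id=7 (share) at d 0.
Iteration 1: rows with parent_dir in {7} -> home (id 8, d 1), build (id 9, d 1).
Iteration 2: rows with parent_dir in {8,9} -> tmp (id 10, d 2).
Iteration 3: rows with parent_dir in {10} -> data (id 11, d 3).
Iteration 4: no rows with parent_dir in {11}; recursion stops.
SUM(d) = 0 + 1 + 1 + 2 + 3 = 7.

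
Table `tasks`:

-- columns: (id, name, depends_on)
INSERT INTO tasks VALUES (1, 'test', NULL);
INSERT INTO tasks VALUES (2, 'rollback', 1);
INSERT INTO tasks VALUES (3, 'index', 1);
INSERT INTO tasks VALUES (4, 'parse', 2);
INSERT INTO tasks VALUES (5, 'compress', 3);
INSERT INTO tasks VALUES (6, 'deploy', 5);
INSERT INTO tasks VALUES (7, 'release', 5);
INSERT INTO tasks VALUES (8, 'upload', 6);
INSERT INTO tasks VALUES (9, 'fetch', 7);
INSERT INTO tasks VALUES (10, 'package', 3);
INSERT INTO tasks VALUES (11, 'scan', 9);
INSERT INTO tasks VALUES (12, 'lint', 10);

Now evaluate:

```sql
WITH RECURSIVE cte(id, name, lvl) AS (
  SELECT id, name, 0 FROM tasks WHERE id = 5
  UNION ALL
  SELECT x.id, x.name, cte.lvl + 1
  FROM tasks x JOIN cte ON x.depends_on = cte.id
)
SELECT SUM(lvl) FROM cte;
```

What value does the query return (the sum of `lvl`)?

Base: id=5 (compress) at lvl 0.
Iteration 1: rows with depends_on in {5} -> deploy (id 6, lvl 1), release (id 7, lvl 1).
Iteration 2: rows with depends_on in {6,7} -> upload (id 8, lvl 2), fetch (id 9, lvl 2).
Iteration 3: rows with depends_on in {8,9} -> scan (id 11, lvl 3).
Iteration 4: no rows with depends_on in {11}; recursion stops.
SUM(lvl) = 0 + 1 + 1 + 2 + 2 + 3 = 9.

9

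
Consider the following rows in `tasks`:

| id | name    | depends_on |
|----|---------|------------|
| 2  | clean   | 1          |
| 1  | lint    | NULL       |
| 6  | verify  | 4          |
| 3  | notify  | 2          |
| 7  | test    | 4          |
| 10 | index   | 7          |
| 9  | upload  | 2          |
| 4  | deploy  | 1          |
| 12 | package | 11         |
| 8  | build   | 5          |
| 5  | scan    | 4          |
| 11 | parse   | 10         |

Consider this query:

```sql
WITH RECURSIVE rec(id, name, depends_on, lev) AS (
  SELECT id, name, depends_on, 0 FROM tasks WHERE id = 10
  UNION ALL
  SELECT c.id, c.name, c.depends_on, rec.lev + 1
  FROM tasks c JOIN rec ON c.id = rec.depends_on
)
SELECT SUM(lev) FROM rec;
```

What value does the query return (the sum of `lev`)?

Base: id=10 (index), depends_on=7, lev 0.
Iteration 1: join on id=7 -> test (id 7, depends_on=4, lev 1).
Iteration 2: join on id=4 -> deploy (id 4, depends_on=1, lev 2).
Iteration 3: join on id=1 -> lint (id 1, depends_on=NULL, lev 3).
Iteration 4: depends_on is NULL; no match; recursion stops.
SUM(lev) = 0 + 1 + 2 + 3 = 6.

6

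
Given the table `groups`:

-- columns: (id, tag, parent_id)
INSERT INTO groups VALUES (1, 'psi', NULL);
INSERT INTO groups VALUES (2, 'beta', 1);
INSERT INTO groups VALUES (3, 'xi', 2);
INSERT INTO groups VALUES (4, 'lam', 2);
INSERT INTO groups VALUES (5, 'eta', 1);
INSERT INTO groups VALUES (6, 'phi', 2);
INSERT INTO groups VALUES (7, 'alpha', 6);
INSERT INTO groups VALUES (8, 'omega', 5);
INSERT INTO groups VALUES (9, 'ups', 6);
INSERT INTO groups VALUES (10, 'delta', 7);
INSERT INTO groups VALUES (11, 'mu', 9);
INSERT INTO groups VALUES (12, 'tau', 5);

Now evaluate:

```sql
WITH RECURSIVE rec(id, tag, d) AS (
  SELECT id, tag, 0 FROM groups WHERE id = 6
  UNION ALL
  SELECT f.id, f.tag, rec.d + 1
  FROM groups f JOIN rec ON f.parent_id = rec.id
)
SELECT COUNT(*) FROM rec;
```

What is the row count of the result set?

5

Base: id=6 (phi) at d 0.
Iteration 1: rows with parent_id in {6} -> alpha (id 7, d 1), ups (id 9, d 1).
Iteration 2: rows with parent_id in {7,9} -> delta (id 10, d 2), mu (id 11, d 2).
Iteration 3: no rows with parent_id in {10,11}; recursion stops.
Total rows emitted: 5.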